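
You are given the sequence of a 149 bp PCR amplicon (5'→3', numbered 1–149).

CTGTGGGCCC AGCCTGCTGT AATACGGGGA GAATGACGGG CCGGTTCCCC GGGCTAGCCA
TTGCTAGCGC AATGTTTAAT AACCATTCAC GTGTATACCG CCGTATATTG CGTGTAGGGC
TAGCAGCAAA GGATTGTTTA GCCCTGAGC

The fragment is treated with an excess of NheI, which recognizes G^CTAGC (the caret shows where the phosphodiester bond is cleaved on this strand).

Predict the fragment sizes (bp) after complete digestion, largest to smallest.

NheI sites (GCTAGC) start at positions 53, 63, 119.
NheI cuts after the first base of each site, so after positions 53, 63, 119.
Linear molecule, 3 cuts → 4 fragments:
  1–53 → 53 bp
  54–63 → 10 bp
  64–119 → 56 bp
  120–149 → 30 bp
Sorted largest to smallest: 56, 53, 30, 10 bp.

56, 53, 30, 10 bp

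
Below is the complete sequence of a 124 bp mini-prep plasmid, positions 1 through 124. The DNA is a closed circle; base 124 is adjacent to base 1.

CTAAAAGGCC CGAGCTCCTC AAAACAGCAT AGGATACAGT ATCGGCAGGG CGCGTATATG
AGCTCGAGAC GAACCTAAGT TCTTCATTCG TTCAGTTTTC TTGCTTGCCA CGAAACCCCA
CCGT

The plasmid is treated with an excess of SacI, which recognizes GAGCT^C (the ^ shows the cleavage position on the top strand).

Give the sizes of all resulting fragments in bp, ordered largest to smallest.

SacI sites (GAGCTC) start at positions 12, 60.
SacI cuts after base 5 of each site (before the last base), so after positions 16, 64.
Circular molecule, 2 cuts → 2 fragments:
  17–64 → 48 bp
  65–124 then 1–16 → 60 + 16 = 76 bp
Sorted largest to smallest: 76, 48 bp.

76, 48 bp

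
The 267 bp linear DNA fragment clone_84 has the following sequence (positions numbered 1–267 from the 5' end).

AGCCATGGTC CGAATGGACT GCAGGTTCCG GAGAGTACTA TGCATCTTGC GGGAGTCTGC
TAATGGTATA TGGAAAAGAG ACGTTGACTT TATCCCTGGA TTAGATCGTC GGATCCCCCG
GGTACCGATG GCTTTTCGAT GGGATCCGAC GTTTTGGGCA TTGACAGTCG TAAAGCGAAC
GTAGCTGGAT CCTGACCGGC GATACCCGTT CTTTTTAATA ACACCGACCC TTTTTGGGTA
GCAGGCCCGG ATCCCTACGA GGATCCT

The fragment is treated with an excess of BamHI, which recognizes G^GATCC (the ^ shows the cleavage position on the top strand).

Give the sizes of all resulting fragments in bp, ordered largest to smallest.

111, 62, 45, 31, 12, 6 bp

BamHI sites (GGATCC) start at positions 111, 142, 187, 249, 261.
BamHI cuts after the first base of each site, so after positions 111, 142, 187, 249, 261.
Linear molecule, 5 cuts → 6 fragments:
  1–111 → 111 bp
  112–142 → 31 bp
  143–187 → 45 bp
  188–249 → 62 bp
  250–261 → 12 bp
  262–267 → 6 bp
Sorted largest to smallest: 111, 62, 45, 31, 12, 6 bp.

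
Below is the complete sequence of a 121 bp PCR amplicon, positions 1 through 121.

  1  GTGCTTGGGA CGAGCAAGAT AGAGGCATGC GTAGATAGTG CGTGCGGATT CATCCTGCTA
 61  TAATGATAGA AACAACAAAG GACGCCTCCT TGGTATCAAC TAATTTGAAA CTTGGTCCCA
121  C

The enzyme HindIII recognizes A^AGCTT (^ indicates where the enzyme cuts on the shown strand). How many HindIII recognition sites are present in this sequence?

No occurrence of AAGCTT is present in the sequence.
HindIII does not cut: 0 sites.

0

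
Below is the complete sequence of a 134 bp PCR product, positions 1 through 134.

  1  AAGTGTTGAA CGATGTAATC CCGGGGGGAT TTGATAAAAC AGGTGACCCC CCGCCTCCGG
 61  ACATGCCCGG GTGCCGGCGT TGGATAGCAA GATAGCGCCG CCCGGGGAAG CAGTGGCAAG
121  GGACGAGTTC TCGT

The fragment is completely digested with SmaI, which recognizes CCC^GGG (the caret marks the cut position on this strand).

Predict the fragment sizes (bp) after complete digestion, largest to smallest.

46, 35, 31, 22 bp

SmaI sites (CCCGGG) start at positions 20, 66, 101.
SmaI cuts after base 3 of each site, so after positions 22, 68, 103.
Linear molecule, 3 cuts → 4 fragments:
  1–22 → 22 bp
  23–68 → 46 bp
  69–103 → 35 bp
  104–134 → 31 bp
Sorted largest to smallest: 46, 35, 31, 22 bp.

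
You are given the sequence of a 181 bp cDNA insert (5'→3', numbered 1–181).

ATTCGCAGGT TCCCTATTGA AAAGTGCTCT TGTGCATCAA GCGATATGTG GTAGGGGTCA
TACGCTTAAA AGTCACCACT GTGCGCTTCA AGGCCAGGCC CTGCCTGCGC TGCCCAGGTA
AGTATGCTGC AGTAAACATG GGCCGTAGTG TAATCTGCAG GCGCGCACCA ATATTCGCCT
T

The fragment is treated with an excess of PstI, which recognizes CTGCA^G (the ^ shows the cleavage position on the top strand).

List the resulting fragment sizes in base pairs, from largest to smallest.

131, 28, 22 bp

PstI sites (CTGCAG) start at positions 127, 155.
PstI cuts after base 5 of each site (before the last base), so after positions 131, 159.
Linear molecule, 2 cuts → 3 fragments:
  1–131 → 131 bp
  132–159 → 28 bp
  160–181 → 22 bp
Sorted largest to smallest: 131, 28, 22 bp.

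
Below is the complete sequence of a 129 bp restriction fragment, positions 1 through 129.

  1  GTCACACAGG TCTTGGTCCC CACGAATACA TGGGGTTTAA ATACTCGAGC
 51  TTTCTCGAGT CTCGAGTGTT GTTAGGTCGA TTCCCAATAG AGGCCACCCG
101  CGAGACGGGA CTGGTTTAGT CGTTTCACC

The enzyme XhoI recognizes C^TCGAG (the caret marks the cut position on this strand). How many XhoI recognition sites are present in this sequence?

CTCGAG occurs starting at positions 44, 54, 61.
XhoI cuts at 3 sites.

3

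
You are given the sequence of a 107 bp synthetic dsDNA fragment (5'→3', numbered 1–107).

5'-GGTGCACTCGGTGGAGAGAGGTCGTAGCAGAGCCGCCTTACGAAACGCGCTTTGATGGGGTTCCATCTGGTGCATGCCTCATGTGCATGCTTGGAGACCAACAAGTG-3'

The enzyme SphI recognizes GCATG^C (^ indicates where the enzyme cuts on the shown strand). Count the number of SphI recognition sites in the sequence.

2

GCATGC occurs starting at positions 72, 85.
SphI cuts at 2 sites.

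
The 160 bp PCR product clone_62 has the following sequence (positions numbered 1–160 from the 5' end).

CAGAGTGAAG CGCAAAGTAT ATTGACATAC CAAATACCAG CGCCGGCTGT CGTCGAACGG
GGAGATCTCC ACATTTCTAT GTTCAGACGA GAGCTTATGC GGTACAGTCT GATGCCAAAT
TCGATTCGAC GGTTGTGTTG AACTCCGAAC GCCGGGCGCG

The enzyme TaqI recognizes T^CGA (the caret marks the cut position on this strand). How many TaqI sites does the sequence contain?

TCGA occurs starting at positions 53, 121, 126.
TaqI cuts at 3 sites.

3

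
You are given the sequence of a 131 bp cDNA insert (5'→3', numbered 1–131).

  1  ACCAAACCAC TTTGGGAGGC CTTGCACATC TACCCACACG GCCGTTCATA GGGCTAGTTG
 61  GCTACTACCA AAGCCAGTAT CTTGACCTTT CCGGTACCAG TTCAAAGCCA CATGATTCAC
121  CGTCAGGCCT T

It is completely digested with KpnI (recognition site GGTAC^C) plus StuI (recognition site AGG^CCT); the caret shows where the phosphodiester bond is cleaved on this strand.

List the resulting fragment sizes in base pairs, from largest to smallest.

78, 30, 19, 4 bp

The KpnI site (GGTACC) starts at position 93.
KpnI cuts after base 5 of each site (before the last base), so after position 97.
StuI sites (AGGCCT) start at positions 17, 125.
StuI cuts after base 3 of each site, so after positions 19, 127.
Combined cut positions: 19, 97, 127.
Linear molecule, 3 cuts → 4 fragments:
  1–19 → 19 bp
  20–97 → 78 bp
  98–127 → 30 bp
  128–131 → 4 bp
Sorted largest to smallest: 78, 30, 19, 4 bp.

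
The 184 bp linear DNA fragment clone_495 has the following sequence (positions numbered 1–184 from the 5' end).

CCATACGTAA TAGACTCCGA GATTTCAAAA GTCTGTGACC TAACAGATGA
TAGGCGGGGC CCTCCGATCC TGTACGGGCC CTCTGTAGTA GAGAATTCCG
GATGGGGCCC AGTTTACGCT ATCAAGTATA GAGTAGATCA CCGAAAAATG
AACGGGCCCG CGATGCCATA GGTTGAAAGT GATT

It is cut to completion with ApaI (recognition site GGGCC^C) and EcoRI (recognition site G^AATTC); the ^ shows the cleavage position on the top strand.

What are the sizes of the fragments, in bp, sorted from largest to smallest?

ApaI sites (GGGCCC) start at positions 57, 76, 105, 154.
ApaI cuts after base 5 of each site (before the last base), so after positions 61, 80, 109, 158.
The EcoRI site (GAATTC) starts at position 93.
EcoRI cuts after the first base of each site, so after position 93.
Combined cut positions: 61, 80, 93, 109, 158.
Linear molecule, 5 cuts → 6 fragments:
  1–61 → 61 bp
  62–80 → 19 bp
  81–93 → 13 bp
  94–109 → 16 bp
  110–158 → 49 bp
  159–184 → 26 bp
Sorted largest to smallest: 61, 49, 26, 19, 16, 13 bp.

61, 49, 26, 19, 16, 13 bp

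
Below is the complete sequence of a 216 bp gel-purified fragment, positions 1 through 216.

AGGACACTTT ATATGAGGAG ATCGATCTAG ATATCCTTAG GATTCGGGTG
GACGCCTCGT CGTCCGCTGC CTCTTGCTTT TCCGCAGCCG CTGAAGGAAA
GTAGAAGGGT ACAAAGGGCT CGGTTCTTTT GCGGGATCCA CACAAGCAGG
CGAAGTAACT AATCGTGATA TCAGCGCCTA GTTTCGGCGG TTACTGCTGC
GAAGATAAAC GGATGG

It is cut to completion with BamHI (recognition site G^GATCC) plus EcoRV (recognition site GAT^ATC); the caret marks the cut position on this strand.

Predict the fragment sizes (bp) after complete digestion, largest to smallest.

The BamHI site (GGATCC) starts at position 134.
BamHI cuts after the first base of each site, so after position 134.
EcoRV sites (GATATC) start at positions 30, 167.
EcoRV cuts after base 3 of each site, so after positions 32, 169.
Combined cut positions: 32, 134, 169.
Linear molecule, 3 cuts → 4 fragments:
  1–32 → 32 bp
  33–134 → 102 bp
  135–169 → 35 bp
  170–216 → 47 bp
Sorted largest to smallest: 102, 47, 35, 32 bp.

102, 47, 35, 32 bp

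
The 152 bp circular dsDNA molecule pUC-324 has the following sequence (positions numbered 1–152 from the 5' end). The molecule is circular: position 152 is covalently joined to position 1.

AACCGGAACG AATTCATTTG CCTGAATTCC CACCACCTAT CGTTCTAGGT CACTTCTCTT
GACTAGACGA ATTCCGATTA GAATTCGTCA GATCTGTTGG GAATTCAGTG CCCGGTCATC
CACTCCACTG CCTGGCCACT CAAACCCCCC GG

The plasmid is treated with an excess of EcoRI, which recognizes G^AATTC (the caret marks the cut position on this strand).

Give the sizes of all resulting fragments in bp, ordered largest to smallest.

61, 45, 20, 14, 12 bp

EcoRI sites (GAATTC) start at positions 10, 24, 69, 81, 101.
EcoRI cuts after the first base of each site, so after positions 10, 24, 69, 81, 101.
Circular molecule, 5 cuts → 5 fragments:
  11–24 → 14 bp
  25–69 → 45 bp
  70–81 → 12 bp
  82–101 → 20 bp
  102–152 then 1–10 → 51 + 10 = 61 bp
Sorted largest to smallest: 61, 45, 20, 14, 12 bp.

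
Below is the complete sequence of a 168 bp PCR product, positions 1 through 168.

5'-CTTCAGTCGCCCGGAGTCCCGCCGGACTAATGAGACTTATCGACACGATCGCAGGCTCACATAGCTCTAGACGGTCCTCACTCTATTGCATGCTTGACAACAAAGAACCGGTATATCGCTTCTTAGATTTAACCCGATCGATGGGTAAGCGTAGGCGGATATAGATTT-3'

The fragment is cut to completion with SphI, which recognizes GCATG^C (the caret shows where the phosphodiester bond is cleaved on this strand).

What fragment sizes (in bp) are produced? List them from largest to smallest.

92, 76 bp

The SphI site (GCATGC) starts at position 88.
SphI cuts after base 5 of each site (before the last base), so after position 92.
Linear molecule, 1 cut → 2 fragments:
  1–92 → 92 bp
  93–168 → 76 bp
Sorted largest to smallest: 92, 76 bp.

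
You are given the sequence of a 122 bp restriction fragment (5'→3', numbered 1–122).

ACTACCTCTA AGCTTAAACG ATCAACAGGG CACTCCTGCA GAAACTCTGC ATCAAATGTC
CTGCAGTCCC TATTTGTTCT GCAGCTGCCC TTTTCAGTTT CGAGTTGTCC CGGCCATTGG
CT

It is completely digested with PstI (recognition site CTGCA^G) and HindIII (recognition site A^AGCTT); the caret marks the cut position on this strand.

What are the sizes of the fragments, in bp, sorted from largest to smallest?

PstI sites (CTGCAG) start at positions 36, 61, 79.
PstI cuts after base 5 of each site (before the last base), so after positions 40, 65, 83.
The HindIII site (AAGCTT) starts at position 10.
HindIII cuts after the first base of each site, so after position 10.
Combined cut positions: 10, 40, 65, 83.
Linear molecule, 4 cuts → 5 fragments:
  1–10 → 10 bp
  11–40 → 30 bp
  41–65 → 25 bp
  66–83 → 18 bp
  84–122 → 39 bp
Sorted largest to smallest: 39, 30, 25, 18, 10 bp.

39, 30, 25, 18, 10 bp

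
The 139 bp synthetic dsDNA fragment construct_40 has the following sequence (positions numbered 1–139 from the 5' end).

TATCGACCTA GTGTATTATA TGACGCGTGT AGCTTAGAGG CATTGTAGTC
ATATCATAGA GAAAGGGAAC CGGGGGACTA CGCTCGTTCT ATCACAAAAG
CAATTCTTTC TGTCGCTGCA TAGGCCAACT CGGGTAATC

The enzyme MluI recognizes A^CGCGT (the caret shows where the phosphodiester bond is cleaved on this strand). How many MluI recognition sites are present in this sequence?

ACGCGT occurs starting at position 23.
MluI cuts at 1 site.

1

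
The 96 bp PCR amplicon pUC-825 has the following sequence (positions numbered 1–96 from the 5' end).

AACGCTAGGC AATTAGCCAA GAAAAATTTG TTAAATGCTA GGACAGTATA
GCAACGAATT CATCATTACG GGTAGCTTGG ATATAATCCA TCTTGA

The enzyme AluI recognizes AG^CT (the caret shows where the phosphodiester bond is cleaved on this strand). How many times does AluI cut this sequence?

1

AGCT occurs starting at position 74.
AluI cuts at 1 site.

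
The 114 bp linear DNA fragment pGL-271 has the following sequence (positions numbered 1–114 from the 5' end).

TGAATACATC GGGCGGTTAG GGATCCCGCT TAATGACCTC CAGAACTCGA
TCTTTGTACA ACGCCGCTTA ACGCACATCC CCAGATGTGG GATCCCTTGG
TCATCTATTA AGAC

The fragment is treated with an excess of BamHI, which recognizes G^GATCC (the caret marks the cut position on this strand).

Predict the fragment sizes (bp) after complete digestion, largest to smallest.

69, 24, 21 bp

BamHI sites (GGATCC) start at positions 21, 90.
BamHI cuts after the first base of each site, so after positions 21, 90.
Linear molecule, 2 cuts → 3 fragments:
  1–21 → 21 bp
  22–90 → 69 bp
  91–114 → 24 bp
Sorted largest to smallest: 69, 24, 21 bp.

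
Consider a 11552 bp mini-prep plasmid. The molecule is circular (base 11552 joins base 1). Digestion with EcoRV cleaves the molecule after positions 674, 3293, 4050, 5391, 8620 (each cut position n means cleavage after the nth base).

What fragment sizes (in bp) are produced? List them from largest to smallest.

3606, 3229, 2619, 1341, 757 bp

Circular molecule, 5 cuts → 5 fragments:
  3293 − 674 = 2619 bp
  4050 − 3293 = 757 bp
  5391 − 4050 = 1341 bp
  8620 − 5391 = 3229 bp
  wrap: 11552 − 8620 + 674 = 3606 bp
Sorted largest to smallest: 3606, 3229, 2619, 1341, 757 bp.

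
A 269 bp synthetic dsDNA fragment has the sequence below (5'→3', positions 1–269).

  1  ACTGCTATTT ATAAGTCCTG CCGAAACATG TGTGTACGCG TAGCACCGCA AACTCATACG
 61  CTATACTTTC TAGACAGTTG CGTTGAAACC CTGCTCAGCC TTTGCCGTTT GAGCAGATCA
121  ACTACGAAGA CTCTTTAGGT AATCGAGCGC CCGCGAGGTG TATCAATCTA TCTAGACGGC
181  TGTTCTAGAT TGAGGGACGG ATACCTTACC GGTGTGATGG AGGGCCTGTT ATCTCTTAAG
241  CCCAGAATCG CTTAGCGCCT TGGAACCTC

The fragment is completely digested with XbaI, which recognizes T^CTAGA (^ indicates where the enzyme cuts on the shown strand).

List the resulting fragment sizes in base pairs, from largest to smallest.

XbaI sites (TCTAGA) start at positions 69, 171, 184.
XbaI cuts after the first base of each site, so after positions 69, 171, 184.
Linear molecule, 3 cuts → 4 fragments:
  1–69 → 69 bp
  70–171 → 102 bp
  172–184 → 13 bp
  185–269 → 85 bp
Sorted largest to smallest: 102, 85, 69, 13 bp.

102, 85, 69, 13 bp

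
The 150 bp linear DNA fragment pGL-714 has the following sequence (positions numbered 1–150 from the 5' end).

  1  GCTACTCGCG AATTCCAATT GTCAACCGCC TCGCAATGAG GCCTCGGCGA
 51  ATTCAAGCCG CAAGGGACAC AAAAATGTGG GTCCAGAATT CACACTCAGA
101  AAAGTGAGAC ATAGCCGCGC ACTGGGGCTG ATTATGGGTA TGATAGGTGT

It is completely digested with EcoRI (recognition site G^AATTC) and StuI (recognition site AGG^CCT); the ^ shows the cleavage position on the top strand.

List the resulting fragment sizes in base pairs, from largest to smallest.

EcoRI sites (GAATTC) start at positions 10, 49, 86.
EcoRI cuts after the first base of each site, so after positions 10, 49, 86.
The StuI site (AGGCCT) starts at position 39.
StuI cuts after base 3 of each site, so after position 41.
Combined cut positions: 10, 41, 49, 86.
Linear molecule, 4 cuts → 5 fragments:
  1–10 → 10 bp
  11–41 → 31 bp
  42–49 → 8 bp
  50–86 → 37 bp
  87–150 → 64 bp
Sorted largest to smallest: 64, 37, 31, 10, 8 bp.

64, 37, 31, 10, 8 bp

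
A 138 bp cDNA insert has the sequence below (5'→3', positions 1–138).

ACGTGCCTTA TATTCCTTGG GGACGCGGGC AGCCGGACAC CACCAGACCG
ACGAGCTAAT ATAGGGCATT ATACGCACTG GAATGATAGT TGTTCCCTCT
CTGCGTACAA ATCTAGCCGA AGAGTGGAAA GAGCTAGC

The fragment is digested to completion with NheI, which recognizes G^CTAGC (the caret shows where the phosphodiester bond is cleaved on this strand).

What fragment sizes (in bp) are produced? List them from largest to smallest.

133, 5 bp

The NheI site (GCTAGC) starts at position 133.
NheI cuts after the first base of each site, so after position 133.
Linear molecule, 1 cut → 2 fragments:
  1–133 → 133 bp
  134–138 → 5 bp
Sorted largest to smallest: 133, 5 bp.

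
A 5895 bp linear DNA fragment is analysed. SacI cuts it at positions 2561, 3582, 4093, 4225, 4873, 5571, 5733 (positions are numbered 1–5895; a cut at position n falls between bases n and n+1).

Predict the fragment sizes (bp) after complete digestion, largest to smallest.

2561, 1021, 698, 648, 511, 162, 162, 132 bp

Linear molecule, 7 cuts → 8 fragments:
  2561 − 0 = 2561 bp
  3582 − 2561 = 1021 bp
  4093 − 3582 = 511 bp
  4225 − 4093 = 132 bp
  4873 − 4225 = 648 bp
  5571 − 4873 = 698 bp
  5733 − 5571 = 162 bp
  5895 − 5733 = 162 bp
Sorted largest to smallest: 2561, 1021, 698, 648, 511, 162, 162, 132 bp.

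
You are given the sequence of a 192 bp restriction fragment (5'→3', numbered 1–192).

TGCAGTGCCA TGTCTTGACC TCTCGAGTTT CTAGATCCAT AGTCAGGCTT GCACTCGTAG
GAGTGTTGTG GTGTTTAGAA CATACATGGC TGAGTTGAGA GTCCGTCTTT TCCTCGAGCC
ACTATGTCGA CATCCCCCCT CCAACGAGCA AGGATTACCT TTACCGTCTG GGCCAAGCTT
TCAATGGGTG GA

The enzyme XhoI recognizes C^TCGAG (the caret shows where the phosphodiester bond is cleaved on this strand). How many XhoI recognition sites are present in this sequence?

CTCGAG occurs starting at positions 22, 113.
XhoI cuts at 2 sites.

2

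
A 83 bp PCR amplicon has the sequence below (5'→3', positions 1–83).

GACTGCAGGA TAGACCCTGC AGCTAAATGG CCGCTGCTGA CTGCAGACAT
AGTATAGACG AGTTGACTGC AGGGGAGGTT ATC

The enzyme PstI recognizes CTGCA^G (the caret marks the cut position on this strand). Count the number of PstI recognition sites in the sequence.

CTGCAG occurs starting at positions 3, 17, 41, 67.
PstI cuts at 4 sites.

4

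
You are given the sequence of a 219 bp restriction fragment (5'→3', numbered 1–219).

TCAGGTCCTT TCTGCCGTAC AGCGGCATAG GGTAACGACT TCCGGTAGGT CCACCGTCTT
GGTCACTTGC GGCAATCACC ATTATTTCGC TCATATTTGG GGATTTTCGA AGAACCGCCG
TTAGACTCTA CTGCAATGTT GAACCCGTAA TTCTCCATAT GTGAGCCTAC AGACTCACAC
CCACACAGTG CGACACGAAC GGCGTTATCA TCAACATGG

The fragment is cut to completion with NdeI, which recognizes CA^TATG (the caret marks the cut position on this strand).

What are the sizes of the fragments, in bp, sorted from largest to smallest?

The NdeI site (CATATG) starts at position 156.
NdeI cuts after base 2 of each site, so after position 157.
Linear molecule, 1 cut → 2 fragments:
  1–157 → 157 bp
  158–219 → 62 bp
Sorted largest to smallest: 157, 62 bp.

157, 62 bp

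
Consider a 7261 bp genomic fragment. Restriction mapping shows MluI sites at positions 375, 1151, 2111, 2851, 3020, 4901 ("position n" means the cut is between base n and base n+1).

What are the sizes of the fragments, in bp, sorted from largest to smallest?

2360, 1881, 960, 776, 740, 375, 169 bp

Linear molecule, 6 cuts → 7 fragments:
  375 − 0 = 375 bp
  1151 − 375 = 776 bp
  2111 − 1151 = 960 bp
  2851 − 2111 = 740 bp
  3020 − 2851 = 169 bp
  4901 − 3020 = 1881 bp
  7261 − 4901 = 2360 bp
Sorted largest to smallest: 2360, 1881, 960, 776, 740, 375, 169 bp.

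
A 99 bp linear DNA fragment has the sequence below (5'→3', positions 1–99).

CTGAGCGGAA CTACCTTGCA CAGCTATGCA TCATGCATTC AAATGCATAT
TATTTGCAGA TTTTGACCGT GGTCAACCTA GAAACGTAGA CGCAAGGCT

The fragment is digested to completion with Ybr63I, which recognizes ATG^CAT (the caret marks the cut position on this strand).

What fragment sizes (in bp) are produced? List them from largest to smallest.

54, 28, 10, 7 bp

Ybr63I sites (ATGCAT) start at positions 26, 33, 43.
Ybr63I cuts after base 3 of each site, so after positions 28, 35, 45.
Linear molecule, 3 cuts → 4 fragments:
  1–28 → 28 bp
  29–35 → 7 bp
  36–45 → 10 bp
  46–99 → 54 bp
Sorted largest to smallest: 54, 28, 10, 7 bp.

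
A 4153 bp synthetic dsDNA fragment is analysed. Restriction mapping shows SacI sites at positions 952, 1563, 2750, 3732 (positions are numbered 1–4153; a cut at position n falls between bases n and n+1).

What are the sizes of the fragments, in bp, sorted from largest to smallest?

Linear molecule, 4 cuts → 5 fragments:
  952 − 0 = 952 bp
  1563 − 952 = 611 bp
  2750 − 1563 = 1187 bp
  3732 − 2750 = 982 bp
  4153 − 3732 = 421 bp
Sorted largest to smallest: 1187, 982, 952, 611, 421 bp.

1187, 982, 952, 611, 421 bp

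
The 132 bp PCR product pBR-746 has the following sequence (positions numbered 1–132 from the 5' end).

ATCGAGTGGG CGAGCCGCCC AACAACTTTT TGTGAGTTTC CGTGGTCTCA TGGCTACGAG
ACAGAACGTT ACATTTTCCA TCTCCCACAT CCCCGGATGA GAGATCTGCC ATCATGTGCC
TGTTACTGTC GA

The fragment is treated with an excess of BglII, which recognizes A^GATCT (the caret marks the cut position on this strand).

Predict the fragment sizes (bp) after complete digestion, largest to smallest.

102, 30 bp

The BglII site (AGATCT) starts at position 102.
BglII cuts after the first base of each site, so after position 102.
Linear molecule, 1 cut → 2 fragments:
  1–102 → 102 bp
  103–132 → 30 bp
Sorted largest to smallest: 102, 30 bp.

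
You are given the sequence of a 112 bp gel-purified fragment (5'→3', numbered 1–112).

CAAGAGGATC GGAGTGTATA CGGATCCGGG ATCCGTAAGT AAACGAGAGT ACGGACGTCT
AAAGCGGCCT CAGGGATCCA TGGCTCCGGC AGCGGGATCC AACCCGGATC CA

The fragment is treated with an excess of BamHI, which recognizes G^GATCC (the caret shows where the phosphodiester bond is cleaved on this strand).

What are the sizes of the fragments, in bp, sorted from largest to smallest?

BamHI sites (GGATCC) start at positions 22, 29, 74, 95, 106.
BamHI cuts after the first base of each site, so after positions 22, 29, 74, 95, 106.
Linear molecule, 5 cuts → 6 fragments:
  1–22 → 22 bp
  23–29 → 7 bp
  30–74 → 45 bp
  75–95 → 21 bp
  96–106 → 11 bp
  107–112 → 6 bp
Sorted largest to smallest: 45, 22, 21, 11, 7, 6 bp.

45, 22, 21, 11, 7, 6 bp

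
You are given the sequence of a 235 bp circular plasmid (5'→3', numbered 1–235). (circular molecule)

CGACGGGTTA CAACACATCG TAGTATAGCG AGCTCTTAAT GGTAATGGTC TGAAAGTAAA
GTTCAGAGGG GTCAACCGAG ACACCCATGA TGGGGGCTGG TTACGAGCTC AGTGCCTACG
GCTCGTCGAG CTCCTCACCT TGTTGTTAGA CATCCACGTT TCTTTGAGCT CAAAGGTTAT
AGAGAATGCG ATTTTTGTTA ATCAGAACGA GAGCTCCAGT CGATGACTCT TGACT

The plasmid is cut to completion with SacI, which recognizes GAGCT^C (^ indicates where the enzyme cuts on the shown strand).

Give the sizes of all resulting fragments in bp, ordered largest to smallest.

SacI sites (GAGCTC) start at positions 30, 105, 128, 166, 211.
SacI cuts after base 5 of each site (before the last base), so after positions 34, 109, 132, 170, 215.
Circular molecule, 5 cuts → 5 fragments:
  35–109 → 75 bp
  110–132 → 23 bp
  133–170 → 38 bp
  171–215 → 45 bp
  216–235 then 1–34 → 20 + 34 = 54 bp
Sorted largest to smallest: 75, 54, 45, 38, 23 bp.

75, 54, 45, 38, 23 bp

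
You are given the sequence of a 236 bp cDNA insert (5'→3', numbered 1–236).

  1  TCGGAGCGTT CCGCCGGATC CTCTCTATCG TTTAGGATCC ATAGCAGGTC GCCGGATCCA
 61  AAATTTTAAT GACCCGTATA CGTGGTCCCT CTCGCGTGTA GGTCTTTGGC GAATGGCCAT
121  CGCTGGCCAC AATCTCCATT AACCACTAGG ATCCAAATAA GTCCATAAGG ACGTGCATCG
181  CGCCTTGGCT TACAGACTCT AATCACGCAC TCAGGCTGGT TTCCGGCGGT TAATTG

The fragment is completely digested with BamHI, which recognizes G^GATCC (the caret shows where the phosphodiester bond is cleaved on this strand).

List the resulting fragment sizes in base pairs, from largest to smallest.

95, 87, 19, 19, 16 bp

BamHI sites (GGATCC) start at positions 16, 35, 54, 149.
BamHI cuts after the first base of each site, so after positions 16, 35, 54, 149.
Linear molecule, 4 cuts → 5 fragments:
  1–16 → 16 bp
  17–35 → 19 bp
  36–54 → 19 bp
  55–149 → 95 bp
  150–236 → 87 bp
Sorted largest to smallest: 95, 87, 19, 19, 16 bp.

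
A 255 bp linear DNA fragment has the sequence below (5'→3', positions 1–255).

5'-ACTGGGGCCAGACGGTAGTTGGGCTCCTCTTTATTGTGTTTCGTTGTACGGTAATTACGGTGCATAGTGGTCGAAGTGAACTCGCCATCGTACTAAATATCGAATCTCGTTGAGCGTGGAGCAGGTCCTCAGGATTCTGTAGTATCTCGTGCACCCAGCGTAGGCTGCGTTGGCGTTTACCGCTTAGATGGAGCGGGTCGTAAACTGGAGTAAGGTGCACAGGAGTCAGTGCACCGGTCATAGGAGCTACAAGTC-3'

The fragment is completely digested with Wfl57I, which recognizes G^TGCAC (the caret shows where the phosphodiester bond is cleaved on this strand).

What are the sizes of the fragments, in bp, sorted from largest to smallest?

149, 66, 26, 14 bp

Wfl57I sites (GTGCAC) start at positions 149, 215, 229.
Wfl57I cuts after the first base of each site, so after positions 149, 215, 229.
Linear molecule, 3 cuts → 4 fragments:
  1–149 → 149 bp
  150–215 → 66 bp
  216–229 → 14 bp
  230–255 → 26 bp
Sorted largest to smallest: 149, 66, 26, 14 bp.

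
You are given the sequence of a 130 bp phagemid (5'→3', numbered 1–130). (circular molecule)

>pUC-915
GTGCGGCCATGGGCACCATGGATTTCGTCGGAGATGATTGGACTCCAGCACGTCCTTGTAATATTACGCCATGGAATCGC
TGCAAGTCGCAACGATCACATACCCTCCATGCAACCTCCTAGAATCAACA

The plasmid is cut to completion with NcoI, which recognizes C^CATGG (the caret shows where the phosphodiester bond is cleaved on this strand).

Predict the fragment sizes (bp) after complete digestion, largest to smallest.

68, 53, 9 bp

NcoI sites (CCATGG) start at positions 7, 16, 69.
NcoI cuts after the first base of each site, so after positions 7, 16, 69.
Circular molecule, 3 cuts → 3 fragments:
  8–16 → 9 bp
  17–69 → 53 bp
  70–130 then 1–7 → 61 + 7 = 68 bp
Sorted largest to smallest: 68, 53, 9 bp.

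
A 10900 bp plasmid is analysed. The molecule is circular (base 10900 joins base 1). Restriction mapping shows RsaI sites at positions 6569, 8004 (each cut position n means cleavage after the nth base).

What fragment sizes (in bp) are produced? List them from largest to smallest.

Circular molecule, 2 cuts → 2 fragments:
  8004 − 6569 = 1435 bp
  wrap: 10900 − 8004 + 6569 = 9465 bp
Sorted largest to smallest: 9465, 1435 bp.

9465, 1435 bp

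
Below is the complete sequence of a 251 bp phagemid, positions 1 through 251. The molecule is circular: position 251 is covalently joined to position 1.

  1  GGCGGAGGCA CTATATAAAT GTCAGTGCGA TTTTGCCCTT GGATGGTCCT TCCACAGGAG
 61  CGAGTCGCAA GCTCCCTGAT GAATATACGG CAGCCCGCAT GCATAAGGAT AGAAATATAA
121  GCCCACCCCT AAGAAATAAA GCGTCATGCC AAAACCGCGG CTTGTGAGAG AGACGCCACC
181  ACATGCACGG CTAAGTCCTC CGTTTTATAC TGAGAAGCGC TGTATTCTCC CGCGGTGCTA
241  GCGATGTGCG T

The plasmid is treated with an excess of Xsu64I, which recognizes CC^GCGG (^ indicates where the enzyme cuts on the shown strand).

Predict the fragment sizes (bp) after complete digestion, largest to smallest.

176, 75 bp

Xsu64I sites (CCGCGG) start at positions 155, 230.
Xsu64I cuts after base 2 of each site, so after positions 156, 231.
Circular molecule, 2 cuts → 2 fragments:
  157–231 → 75 bp
  232–251 then 1–156 → 20 + 156 = 176 bp
Sorted largest to smallest: 176, 75 bp.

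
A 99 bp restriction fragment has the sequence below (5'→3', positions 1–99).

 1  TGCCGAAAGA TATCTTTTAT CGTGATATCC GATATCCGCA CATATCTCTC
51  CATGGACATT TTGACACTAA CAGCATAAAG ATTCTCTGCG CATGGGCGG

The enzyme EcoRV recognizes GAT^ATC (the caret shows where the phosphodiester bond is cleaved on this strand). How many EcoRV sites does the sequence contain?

GATATC occurs starting at positions 9, 24, 31.
EcoRV cuts at 3 sites.

3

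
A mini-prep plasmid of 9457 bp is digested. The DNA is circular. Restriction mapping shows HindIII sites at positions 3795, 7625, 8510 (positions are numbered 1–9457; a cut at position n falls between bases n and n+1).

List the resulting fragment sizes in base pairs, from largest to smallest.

4742, 3830, 885 bp

Circular molecule, 3 cuts → 3 fragments:
  7625 − 3795 = 3830 bp
  8510 − 7625 = 885 bp
  wrap: 9457 − 8510 + 3795 = 4742 bp
Sorted largest to smallest: 4742, 3830, 885 bp.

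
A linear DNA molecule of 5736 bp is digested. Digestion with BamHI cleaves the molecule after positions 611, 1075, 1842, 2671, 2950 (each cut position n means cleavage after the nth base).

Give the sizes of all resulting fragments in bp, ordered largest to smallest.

Linear molecule, 5 cuts → 6 fragments:
  611 − 0 = 611 bp
  1075 − 611 = 464 bp
  1842 − 1075 = 767 bp
  2671 − 1842 = 829 bp
  2950 − 2671 = 279 bp
  5736 − 2950 = 2786 bp
Sorted largest to smallest: 2786, 829, 767, 611, 464, 279 bp.

2786, 829, 767, 611, 464, 279 bp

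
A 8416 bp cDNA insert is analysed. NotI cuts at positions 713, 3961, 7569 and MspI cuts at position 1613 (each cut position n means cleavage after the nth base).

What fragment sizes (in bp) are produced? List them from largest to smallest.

3608, 2348, 900, 847, 713 bp

Combined cut positions (sorted): 713, 1613, 3961, 7569.
Linear molecule, 4 cuts → 5 fragments:
  713 − 0 = 713 bp
  1613 − 713 = 900 bp
  3961 − 1613 = 2348 bp
  7569 − 3961 = 3608 bp
  8416 − 7569 = 847 bp
Sorted largest to smallest: 3608, 2348, 900, 847, 713 bp.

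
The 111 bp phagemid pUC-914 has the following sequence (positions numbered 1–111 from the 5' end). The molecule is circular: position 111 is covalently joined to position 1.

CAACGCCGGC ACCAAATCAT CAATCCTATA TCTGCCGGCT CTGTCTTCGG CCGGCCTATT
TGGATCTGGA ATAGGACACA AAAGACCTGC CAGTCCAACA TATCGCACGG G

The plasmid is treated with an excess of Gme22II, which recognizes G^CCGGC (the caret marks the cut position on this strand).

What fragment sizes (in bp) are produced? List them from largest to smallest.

66, 29, 16 bp

Gme22II sites (GCCGGC) start at positions 5, 34, 50.
Gme22II cuts after the first base of each site, so after positions 5, 34, 50.
Circular molecule, 3 cuts → 3 fragments:
  6–34 → 29 bp
  35–50 → 16 bp
  51–111 then 1–5 → 61 + 5 = 66 bp
Sorted largest to smallest: 66, 29, 16 bp.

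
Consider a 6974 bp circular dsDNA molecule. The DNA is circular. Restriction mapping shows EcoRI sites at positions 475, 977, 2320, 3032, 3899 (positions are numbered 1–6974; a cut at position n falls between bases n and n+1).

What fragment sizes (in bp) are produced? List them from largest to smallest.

Circular molecule, 5 cuts → 5 fragments:
  977 − 475 = 502 bp
  2320 − 977 = 1343 bp
  3032 − 2320 = 712 bp
  3899 − 3032 = 867 bp
  wrap: 6974 − 3899 + 475 = 3550 bp
Sorted largest to smallest: 3550, 1343, 867, 712, 502 bp.

3550, 1343, 867, 712, 502 bp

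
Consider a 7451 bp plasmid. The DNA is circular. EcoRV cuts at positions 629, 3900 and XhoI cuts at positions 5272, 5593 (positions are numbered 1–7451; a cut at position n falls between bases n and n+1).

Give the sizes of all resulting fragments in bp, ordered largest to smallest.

3271, 2487, 1372, 321 bp

Combined cut positions (sorted): 629, 3900, 5272, 5593.
Circular molecule, 4 cuts → 4 fragments:
  3900 − 629 = 3271 bp
  5272 − 3900 = 1372 bp
  5593 − 5272 = 321 bp
  wrap: 7451 − 5593 + 629 = 2487 bp
Sorted largest to smallest: 3271, 2487, 1372, 321 bp.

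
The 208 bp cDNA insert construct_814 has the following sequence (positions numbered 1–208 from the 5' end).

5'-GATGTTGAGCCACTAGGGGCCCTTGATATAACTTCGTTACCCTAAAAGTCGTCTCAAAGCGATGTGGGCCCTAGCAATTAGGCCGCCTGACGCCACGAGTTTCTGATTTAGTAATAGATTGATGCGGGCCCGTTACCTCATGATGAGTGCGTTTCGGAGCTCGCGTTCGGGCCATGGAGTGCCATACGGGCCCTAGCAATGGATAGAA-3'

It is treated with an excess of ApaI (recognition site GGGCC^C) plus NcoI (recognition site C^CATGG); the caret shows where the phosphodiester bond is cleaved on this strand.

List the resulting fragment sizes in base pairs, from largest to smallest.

ApaI sites (GGGCCC) start at positions 17, 66, 126, 188.
ApaI cuts after base 5 of each site (before the last base), so after positions 21, 70, 130, 192.
The NcoI site (CCATGG) starts at position 172.
NcoI cuts after the first base of each site, so after position 172.
Combined cut positions: 21, 70, 130, 172, 192.
Linear molecule, 5 cuts → 6 fragments:
  1–21 → 21 bp
  22–70 → 49 bp
  71–130 → 60 bp
  131–172 → 42 bp
  173–192 → 20 bp
  193–208 → 16 bp
Sorted largest to smallest: 60, 49, 42, 21, 20, 16 bp.

60, 49, 42, 21, 20, 16 bp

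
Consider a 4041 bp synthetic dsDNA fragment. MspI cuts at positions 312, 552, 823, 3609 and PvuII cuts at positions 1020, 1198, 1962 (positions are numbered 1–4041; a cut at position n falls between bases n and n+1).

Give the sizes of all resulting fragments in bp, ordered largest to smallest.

Combined cut positions (sorted): 312, 552, 823, 1020, 1198, 1962, 3609.
Linear molecule, 7 cuts → 8 fragments:
  312 − 0 = 312 bp
  552 − 312 = 240 bp
  823 − 552 = 271 bp
  1020 − 823 = 197 bp
  1198 − 1020 = 178 bp
  1962 − 1198 = 764 bp
  3609 − 1962 = 1647 bp
  4041 − 3609 = 432 bp
Sorted largest to smallest: 1647, 764, 432, 312, 271, 240, 197, 178 bp.

1647, 764, 432, 312, 271, 240, 197, 178 bp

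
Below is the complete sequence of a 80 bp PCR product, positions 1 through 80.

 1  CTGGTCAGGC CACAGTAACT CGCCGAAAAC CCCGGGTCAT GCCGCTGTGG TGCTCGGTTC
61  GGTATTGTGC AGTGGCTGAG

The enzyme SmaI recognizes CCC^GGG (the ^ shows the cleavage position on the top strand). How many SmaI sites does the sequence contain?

CCCGGG occurs starting at position 31.
SmaI cuts at 1 site.

1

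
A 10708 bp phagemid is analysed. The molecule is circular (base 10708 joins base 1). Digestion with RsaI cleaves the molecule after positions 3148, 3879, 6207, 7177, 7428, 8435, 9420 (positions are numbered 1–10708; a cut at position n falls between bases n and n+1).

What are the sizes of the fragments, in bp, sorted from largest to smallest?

4436, 2328, 1007, 985, 970, 731, 251 bp

Circular molecule, 7 cuts → 7 fragments:
  3879 − 3148 = 731 bp
  6207 − 3879 = 2328 bp
  7177 − 6207 = 970 bp
  7428 − 7177 = 251 bp
  8435 − 7428 = 1007 bp
  9420 − 8435 = 985 bp
  wrap: 10708 − 9420 + 3148 = 4436 bp
Sorted largest to smallest: 4436, 2328, 1007, 985, 970, 731, 251 bp.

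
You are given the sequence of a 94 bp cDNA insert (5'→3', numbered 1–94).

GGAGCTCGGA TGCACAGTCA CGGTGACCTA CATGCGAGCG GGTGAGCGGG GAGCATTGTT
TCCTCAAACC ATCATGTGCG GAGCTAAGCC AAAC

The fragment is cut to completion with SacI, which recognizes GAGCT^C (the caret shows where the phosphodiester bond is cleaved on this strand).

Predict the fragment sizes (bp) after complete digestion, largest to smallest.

The SacI site (GAGCTC) starts at position 2.
SacI cuts after base 5 of each site (before the last base), so after position 6.
Linear molecule, 1 cut → 2 fragments:
  1–6 → 6 bp
  7–94 → 88 bp
Sorted largest to smallest: 88, 6 bp.

88, 6 bp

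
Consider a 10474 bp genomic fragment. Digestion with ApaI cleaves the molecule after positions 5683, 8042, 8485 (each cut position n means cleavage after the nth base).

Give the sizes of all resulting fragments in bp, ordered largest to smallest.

Linear molecule, 3 cuts → 4 fragments:
  5683 − 0 = 5683 bp
  8042 − 5683 = 2359 bp
  8485 − 8042 = 443 bp
  10474 − 8485 = 1989 bp
Sorted largest to smallest: 5683, 2359, 1989, 443 bp.

5683, 2359, 1989, 443 bp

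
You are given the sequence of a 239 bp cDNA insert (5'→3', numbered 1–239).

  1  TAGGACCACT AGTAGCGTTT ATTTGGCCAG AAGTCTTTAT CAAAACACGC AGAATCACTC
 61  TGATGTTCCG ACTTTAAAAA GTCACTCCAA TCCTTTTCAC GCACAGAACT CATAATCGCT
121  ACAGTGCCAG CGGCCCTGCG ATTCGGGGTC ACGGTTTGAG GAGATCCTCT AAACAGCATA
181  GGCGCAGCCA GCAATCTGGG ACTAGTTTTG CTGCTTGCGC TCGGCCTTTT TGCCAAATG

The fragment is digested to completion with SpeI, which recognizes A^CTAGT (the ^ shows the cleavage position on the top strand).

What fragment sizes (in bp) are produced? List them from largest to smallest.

193, 38, 8 bp

SpeI sites (ACTAGT) start at positions 8, 201.
SpeI cuts after the first base of each site, so after positions 8, 201.
Linear molecule, 2 cuts → 3 fragments:
  1–8 → 8 bp
  9–201 → 193 bp
  202–239 → 38 bp
Sorted largest to smallest: 193, 38, 8 bp.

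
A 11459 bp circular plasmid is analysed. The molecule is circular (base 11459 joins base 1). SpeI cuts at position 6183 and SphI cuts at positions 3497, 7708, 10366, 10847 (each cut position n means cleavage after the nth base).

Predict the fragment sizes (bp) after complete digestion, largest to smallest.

Combined cut positions (sorted): 3497, 6183, 7708, 10366, 10847.
Circular molecule, 5 cuts → 5 fragments:
  6183 − 3497 = 2686 bp
  7708 − 6183 = 1525 bp
  10366 − 7708 = 2658 bp
  10847 − 10366 = 481 bp
  wrap: 11459 − 10847 + 3497 = 4109 bp
Sorted largest to smallest: 4109, 2686, 2658, 1525, 481 bp.

4109, 2686, 2658, 1525, 481 bp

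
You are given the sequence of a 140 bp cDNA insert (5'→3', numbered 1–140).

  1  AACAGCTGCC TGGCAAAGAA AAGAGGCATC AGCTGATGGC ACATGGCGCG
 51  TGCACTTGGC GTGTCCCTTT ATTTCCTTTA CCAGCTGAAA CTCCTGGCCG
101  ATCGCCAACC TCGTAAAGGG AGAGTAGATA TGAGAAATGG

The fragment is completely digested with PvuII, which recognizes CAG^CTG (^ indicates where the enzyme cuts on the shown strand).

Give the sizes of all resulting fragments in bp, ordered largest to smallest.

PvuII sites (CAGCTG) start at positions 3, 30, 82.
PvuII cuts after base 3 of each site, so after positions 5, 32, 84.
Linear molecule, 3 cuts → 4 fragments:
  1–5 → 5 bp
  6–32 → 27 bp
  33–84 → 52 bp
  85–140 → 56 bp
Sorted largest to smallest: 56, 52, 27, 5 bp.

56, 52, 27, 5 bp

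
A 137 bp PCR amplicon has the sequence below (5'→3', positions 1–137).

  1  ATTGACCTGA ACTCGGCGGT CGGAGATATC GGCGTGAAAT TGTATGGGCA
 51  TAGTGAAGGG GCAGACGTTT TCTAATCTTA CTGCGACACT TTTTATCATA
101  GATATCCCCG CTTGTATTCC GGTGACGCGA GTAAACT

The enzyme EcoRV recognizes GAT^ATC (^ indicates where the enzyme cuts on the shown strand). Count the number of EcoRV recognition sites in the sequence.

2

GATATC occurs starting at positions 25, 101.
EcoRV cuts at 2 sites.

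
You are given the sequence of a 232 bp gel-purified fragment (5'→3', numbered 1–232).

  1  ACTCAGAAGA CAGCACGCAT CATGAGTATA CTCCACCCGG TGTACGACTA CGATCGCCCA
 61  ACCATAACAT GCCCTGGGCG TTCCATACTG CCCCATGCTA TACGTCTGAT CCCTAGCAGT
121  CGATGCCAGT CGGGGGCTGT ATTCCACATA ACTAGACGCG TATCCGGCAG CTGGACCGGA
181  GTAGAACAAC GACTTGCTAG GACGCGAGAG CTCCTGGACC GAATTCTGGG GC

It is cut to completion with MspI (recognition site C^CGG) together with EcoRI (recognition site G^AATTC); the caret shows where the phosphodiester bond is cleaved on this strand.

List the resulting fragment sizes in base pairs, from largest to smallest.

127, 45, 37, 12, 11 bp

MspI sites (CCGG) start at positions 37, 164, 176.
MspI cuts after the first base of each site, so after positions 37, 164, 176.
The EcoRI site (GAATTC) starts at position 221.
EcoRI cuts after the first base of each site, so after position 221.
Combined cut positions: 37, 164, 176, 221.
Linear molecule, 4 cuts → 5 fragments:
  1–37 → 37 bp
  38–164 → 127 bp
  165–176 → 12 bp
  177–221 → 45 bp
  222–232 → 11 bp
Sorted largest to smallest: 127, 45, 37, 12, 11 bp.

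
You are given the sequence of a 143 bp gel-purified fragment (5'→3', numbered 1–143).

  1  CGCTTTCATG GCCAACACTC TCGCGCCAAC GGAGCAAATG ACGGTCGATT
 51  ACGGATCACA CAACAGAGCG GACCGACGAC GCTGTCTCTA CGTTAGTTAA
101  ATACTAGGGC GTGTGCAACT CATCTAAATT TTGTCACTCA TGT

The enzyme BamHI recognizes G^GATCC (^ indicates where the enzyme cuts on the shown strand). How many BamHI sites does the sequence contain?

0

No occurrence of GGATCC is present in the sequence.
BamHI does not cut: 0 sites.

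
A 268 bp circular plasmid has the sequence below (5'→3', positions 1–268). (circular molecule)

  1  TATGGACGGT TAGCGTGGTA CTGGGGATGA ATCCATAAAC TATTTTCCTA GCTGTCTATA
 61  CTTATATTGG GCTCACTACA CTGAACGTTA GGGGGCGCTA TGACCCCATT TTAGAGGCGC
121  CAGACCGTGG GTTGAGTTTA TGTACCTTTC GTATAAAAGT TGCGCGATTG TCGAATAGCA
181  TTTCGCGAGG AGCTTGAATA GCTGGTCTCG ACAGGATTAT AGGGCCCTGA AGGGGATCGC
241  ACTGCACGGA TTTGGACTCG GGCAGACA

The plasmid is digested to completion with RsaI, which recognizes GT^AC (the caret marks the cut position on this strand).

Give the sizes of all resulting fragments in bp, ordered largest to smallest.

RsaI sites (GTAC) start at positions 18, 142.
RsaI cuts after base 2 of each site, so after positions 19, 143.
Circular molecule, 2 cuts → 2 fragments:
  20–143 → 124 bp
  144–268 then 1–19 → 125 + 19 = 144 bp
Sorted largest to smallest: 144, 124 bp.

144, 124 bp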